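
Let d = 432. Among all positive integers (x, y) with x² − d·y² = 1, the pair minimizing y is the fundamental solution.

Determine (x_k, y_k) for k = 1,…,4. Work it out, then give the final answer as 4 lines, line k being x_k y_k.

√432 → a₀=20, period (1,3,1,1,1,3,1,40); ℓ=8 even so k=7
k=0  a_k=20  p_k/q_k = 20/1
k=1  a_k=1  p_k/q_k = 21/1
k=2  a_k=3  p_k/q_k = 83/4
k=3  a_k=1  p_k/q_k = 104/5
k=4  a_k=1  p_k/q_k = 187/9
…
k=6  a_k=3  p_k/q_k = 1060/51
k=7  a_k=1  p_k/q_k = 1351/65
(x₁, y₁) = (1351, 65);  1351² − 432·65² = 1 ✓
n=2: (1351,65)∘(1351,65) = (1351·1351+432·65·65, 1351·65+65·1351) = (3650401,175630)
n=3: (3650401,175630)∘(1351,65) = (1351·3650401+432·65·175630, 1351·175630+65·3650401) = (9863382151,474552195)
n=4: (9863382151,474552195)∘(1351,65) = (1351·9863382151+432·65·474552195, 1351·474552195+65·9863382151) = (26650854921601,1282239855260)

1351 65
3650401 175630
9863382151 474552195
26650854921601 1282239855260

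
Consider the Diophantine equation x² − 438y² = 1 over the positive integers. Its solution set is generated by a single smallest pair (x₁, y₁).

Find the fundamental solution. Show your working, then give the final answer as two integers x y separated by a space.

d=438: √d = [20; 1,12,1,40] (ℓ=4, even), read p_3/q_3
step 0: (20, 1)  from 20·(1,0) + (0,1)
…
step 2: (272, 13)  from 12·(21,1) + (20,1)
step 3: (293, 14)  from 1·(272,13) + (21,1)
→ (293, 14).  Check: 293²=85849, 438·14²=85848, difference 1.

293 14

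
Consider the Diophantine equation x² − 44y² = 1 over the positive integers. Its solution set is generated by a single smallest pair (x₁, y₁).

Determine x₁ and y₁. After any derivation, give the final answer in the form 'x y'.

199 30

d=44: √d = [6; 1,1,1,2,1,1,1,12] (ℓ=8, even), read p_7/q_7
i=0: a=6 ⇒ p=6, q=1
…
i=2: a=1 ⇒ p=13, q=2
i=3: a=1 ⇒ p=20, q=3
…
i=5: a=1 ⇒ p=73, q=11
i=6: a=1 ⇒ p=126, q=19
i=7: a=1 ⇒ p=199, q=30
fundamental: x₁=199, y₁=30  (since 39601 − 44·900 = 1)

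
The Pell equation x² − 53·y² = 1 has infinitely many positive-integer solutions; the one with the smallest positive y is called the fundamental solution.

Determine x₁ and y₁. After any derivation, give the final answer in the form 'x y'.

√53 → a₀=7, period (3,1,1,3,14); ℓ=5 odd so k=9
k=0  a_k=7  p_k/q_k = 7/1
k=1  a_k=3  p_k/q_k = 22/3
k=2  a_k=1  p_k/q_k = 29/4
k=3  a_k=1  p_k/q_k = 51/7
k=4  a_k=3  p_k/q_k = 182/25
k=5  a_k=14  p_k/q_k = 2599/357
…
k=7  a_k=1  p_k/q_k = 10578/1453
k=8  a_k=1  p_k/q_k = 18557/2549
k=9  a_k=3  p_k/q_k = 66249/9100
→ (66249, 9100).  Check: 66249²=4388930001, 53·9100²=4388930000, difference 1.

66249 9100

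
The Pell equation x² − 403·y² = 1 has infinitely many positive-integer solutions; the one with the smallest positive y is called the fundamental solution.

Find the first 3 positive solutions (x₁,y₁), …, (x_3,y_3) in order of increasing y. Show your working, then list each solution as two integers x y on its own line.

669878 33369
897473069767 44706317964
1202394930058086974 59895557730143415

√403 = [20; 13,2,1,3,1,3,1,2,13,40, …], period ℓ=10 (even) → k=9
a_0=20:  p_0=20·1+0=20,  q_0=20·0+1=1
a_1=13:  p_1=13·20+1=261,  q_1=13·1+0=13
a_2=2:  p_2=2·261+20=542,  q_2=2·13+1=27
a_3=1:  p_3=1·542+261=803,  q_3=1·27+13=40
…
a_5=1:  p_5=1·2951+803=3754,  q_5=1·147+40=187
a_6=3:  p_6=3·3754+2951=14213,  q_6=3·187+147=708
a_7=1:  p_7=1·14213+3754=17967,  q_7=1·708+187=895
a_8=2:  p_8=2·17967+14213=50147,  q_8=2·895+708=2498
a_9=13:  p_9=13·50147+17967=669878,  q_9=13·2498+895=33369
→ (669878, 33369).  Check: 669878²=448736534884, 403·33369²=448736534883, difference 1.
k=2:  x_2 = 669878·669878+403·33369·33369 = 897473069767,  y_2 = 669878·33369+33369·669878 = 44706317964
k=3:  x_3 = 669878·897473069767+403·33369·44706317964 = 1202394930058086974,  y_3 = 669878·44706317964+33369·897473069767 = 59895557730143415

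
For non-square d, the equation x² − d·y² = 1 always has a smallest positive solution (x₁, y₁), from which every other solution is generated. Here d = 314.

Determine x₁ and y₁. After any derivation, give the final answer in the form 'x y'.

392499 22150

√314 = [17; 1,2,1,1,2,1,34, …], period ℓ=7 (odd) → k=13
k=0  a_k=17  p_k/q_k = 17/1
…
k=2  a_k=2  p_k/q_k = 53/3
k=3  a_k=1  p_k/q_k = 71/4
k=4  a_k=1  p_k/q_k = 124/7
k=5  a_k=2  p_k/q_k = 319/18
k=6  a_k=1  p_k/q_k = 443/25
k=7  a_k=34  p_k/q_k = 15381/868
…
k=10  a_k=1  p_k/q_k = 62853/3547
…
k=12  a_k=2  p_k/q_k = 282617/15949
k=13  a_k=1  p_k/q_k = 392499/22150
→ (392499, 22150).  Check: 392499²=154055465001, 314·22150²=154055465000, difference 1.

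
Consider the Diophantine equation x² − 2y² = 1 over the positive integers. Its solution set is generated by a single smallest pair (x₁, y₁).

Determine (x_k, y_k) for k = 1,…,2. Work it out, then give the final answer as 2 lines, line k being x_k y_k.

3 2
17 12

√2 → a₀=1, period (2); ℓ=1 odd so k=1
k=0  a_k=1  p_k/q_k = 1/1
k=1  a_k=2  p_k/q_k = 3/2
→ (3, 2).  Check: 3²=9, 2·2²=8, difference 1.
k=2:  x_2 = 3·3+2·2·2 = 17,  y_2 = 3·2+2·3 = 12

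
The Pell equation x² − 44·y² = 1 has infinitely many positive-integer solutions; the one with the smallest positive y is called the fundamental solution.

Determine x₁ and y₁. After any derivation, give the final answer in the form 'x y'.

[6; 1,1,1,2,1,1,1,12] for √44; ℓ=8 ⇒ convergent index 7
i=0: a=6 ⇒ p=6, q=1
i=1: a=1 ⇒ p=7, q=1
…
i=3: a=1 ⇒ p=20, q=3
i=4: a=2 ⇒ p=53, q=8
…
i=6: a=1 ⇒ p=126, q=19
i=7: a=1 ⇒ p=199, q=30
fundamental: x₁=199, y₁=30  (since 39601 − 44·900 = 1)

199 30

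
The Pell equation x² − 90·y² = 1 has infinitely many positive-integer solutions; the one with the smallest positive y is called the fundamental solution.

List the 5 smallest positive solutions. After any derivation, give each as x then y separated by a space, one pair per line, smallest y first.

19 2
721 76
27379 2886
1039681 109592
39480499 4161610

[9; 2,18] for √90; ℓ=2 ⇒ convergent index 1
a_0=9:  p_0=9·1+0=9,  q_0=9·0+1=1
a_1=2:  p_1=2·9+1=19,  q_1=2·1+0=2
→ (19, 2).  Check: 19²=361, 90·2²=360, difference 1.
(19+2√90)^2 = 721 + 76√90
(19+2√90)^3 = 27379 + 2886√90
(19+2√90)^4 = 1039681 + 109592√90
(19+2√90)^5 = 39480499 + 4161610√90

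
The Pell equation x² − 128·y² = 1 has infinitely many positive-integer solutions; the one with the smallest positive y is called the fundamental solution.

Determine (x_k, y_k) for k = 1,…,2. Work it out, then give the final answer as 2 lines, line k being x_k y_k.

√128 = [11; 3,5,3,22, …], period ℓ=4 (even) → k=3
k=0  a_k=11  p_k/q_k = 11/1
…
k=2  a_k=5  p_k/q_k = 181/16
k=3  a_k=3  p_k/q_k = 577/51
→ (577, 51).  Check: 577²=332929, 128·51²=332928, difference 1.
(x_2, y_2) = (577·577 + 128·51·51, 577·51 + 51·577) = (665857, 58854)

577 51
665857 58854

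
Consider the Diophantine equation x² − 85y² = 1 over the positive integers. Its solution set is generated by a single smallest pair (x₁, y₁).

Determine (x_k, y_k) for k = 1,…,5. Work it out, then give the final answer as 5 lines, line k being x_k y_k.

285769 30996
163327842721 17715391848
93348068572789129 10125019625991228
53351968415791425367681 5786833466982059076816
30492677324331251603220874249 3307395226041867061019271780

√85 = [9; 4,1,1,4,18, …], period ℓ=5 (odd) → k=9
a_0=9:  p_0=9·1+0=9,  q_0=9·0+1=1
…
a_2=1:  p_2=1·37+9=46,  q_2=1·4+1=5
a_3=1:  p_3=1·46+37=83,  q_3=1·5+4=9
a_4=4:  p_4=4·83+46=378,  q_4=4·9+5=41
a_5=18:  p_5=18·378+83=6887,  q_5=18·41+9=747
a_6=4:  p_6=4·6887+378=27926,  q_6=4·747+41=3029
a_7=1:  p_7=1·27926+6887=34813,  q_7=1·3029+747=3776
a_8=1:  p_8=1·34813+27926=62739,  q_8=1·3776+3029=6805
a_9=4:  p_9=4·62739+34813=285769,  q_9=4·6805+3776=30996
fundamental: x₁=285769, y₁=30996  (since 81663921361 − 85·960752016 = 1)
(285769+30996√85)^2 = 163327842721 + 17715391848√85
(285769+30996√85)^3 = 93348068572789129 + 10125019625991228√85
(285769+30996√85)^4 = 53351968415791425367681 + 5786833466982059076816√85
(285769+30996√85)^5 = 30492677324331251603220874249 + 3307395226041867061019271780√85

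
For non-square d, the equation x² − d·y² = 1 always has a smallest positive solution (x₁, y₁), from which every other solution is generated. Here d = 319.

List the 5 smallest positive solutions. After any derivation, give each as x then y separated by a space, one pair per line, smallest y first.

12901780 722361
332911854336799 18639485405160
8590311008090840302660 480965080021169647239
221660605515932150288251132801 12410611300231033623224965680
5719632734066677605580897309458268900 320237953322189008993822774252173561

d=319: √d = [17; 1,6,5,1,4,…,6,1,34] (ℓ=14, even), read p_13/q_13
step 0: (17, 1)  from 17·(1,0) + (0,1)
…
step 2: (125, 7)  from 6·(18,1) + (17,1)
step 3: (643, 36)  from 5·(125,7) + (18,1)
…
step 5: (3715, 208)  from 4·(768,43) + (643,36)
step 6: (11913, 667)  from 3·(3715,208) + (768,43)
…
step 9: (250816, 14043)  from 4·(58797,3292) + (15628,875)
…
step 12: (11102899, 621643)  from 6·(1798881,100718) + (309613,17335)
step 13: (12901780, 722361)  from 1·(11102899,621643) + (1798881,100718)
(x₁, y₁) = (12901780, 722361);  12901780² − 319·722361² = 1 ✓
(x_2, y_2) = (12901780·12901780 + 319·722361·722361, 12901780·722361 + 722361·12901780) = (332911854336799, 18639485405160)
(x_3, y_3) = (12901780·332911854336799 + 319·722361·18639485405160, 12901780·18639485405160 + 722361·332911854336799) = (8590311008090840302660, 480965080021169647239)
(x_4, y_4) = (12901780·8590311008090840302660 + 319·722361·480965080021169647239, 12901780·480965080021169647239 + 722361·8590311008090840302660) = (221660605515932150288251132801, 12410611300231033623224965680)
(x_5, y_5) = (12901780·221660605515932150288251132801 + 319·722361·12410611300231033623224965680, 12901780·12410611300231033623224965680 + 722361·221660605515932150288251132801) = (5719632734066677605580897309458268900, 320237953322189008993822774252173561)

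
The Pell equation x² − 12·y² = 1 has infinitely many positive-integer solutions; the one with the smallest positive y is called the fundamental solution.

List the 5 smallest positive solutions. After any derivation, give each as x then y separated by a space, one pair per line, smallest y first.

7 2
97 28
1351 390
18817 5432
262087 75658

√12 → a₀=3, period (2,6); ℓ=2 even so k=1
a_0=3:  p_0=3·1+0=3,  q_0=3·0+1=1
a_1=2:  p_1=2·3+1=7,  q_1=2·1+0=2
(x₁, y₁) = (7, 2);  7² − 12·2² = 1 ✓
k=2:  x_2 = 7·7+12·2·2 = 97,  y_2 = 7·2+2·7 = 28
k=3:  x_3 = 7·97+12·2·28 = 1351,  y_3 = 7·28+2·97 = 390
k=4:  x_4 = 7·1351+12·2·390 = 18817,  y_4 = 7·390+2·1351 = 5432
k=5:  x_5 = 7·18817+12·2·5432 = 262087,  y_5 = 7·5432+2·18817 = 75658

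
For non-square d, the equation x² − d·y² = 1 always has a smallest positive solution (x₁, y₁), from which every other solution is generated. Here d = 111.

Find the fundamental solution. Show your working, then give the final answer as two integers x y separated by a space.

d=111: √d = [10; 1,1,6,1,1,20] (ℓ=6, even), read p_5/q_5
step 0: (10, 1)  from 10·(1,0) + (0,1)
…
step 3: (137, 13)  from 6·(21,2) + (11,1)
step 4: (158, 15)  from 1·(137,13) + (21,2)
step 5: (295, 28)  from 1·(158,15) + (137,13)
fundamental: x₁=295, y₁=28  (since 87025 − 111·784 = 1)

295 28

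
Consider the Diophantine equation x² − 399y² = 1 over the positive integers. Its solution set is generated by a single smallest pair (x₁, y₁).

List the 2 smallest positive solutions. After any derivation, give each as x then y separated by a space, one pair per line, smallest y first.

20 1
799 40

d=399: √d = [19; 1,38] (ℓ=2, even), read p_1/q_1
i=0: a=19 ⇒ p=19, q=1
i=1: a=1 ⇒ p=20, q=1
fundamental: x₁=20, y₁=1  (since 400 − 399·1 = 1)
n=2: (20,1)∘(20,1) = (20·20+399·1·1, 20·1+1·20) = (799,40)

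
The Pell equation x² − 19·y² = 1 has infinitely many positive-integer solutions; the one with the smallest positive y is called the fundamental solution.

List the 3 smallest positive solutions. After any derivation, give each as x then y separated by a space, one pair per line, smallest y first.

170 39
57799 13260
19651490 4508361

d=19: √d = [4; 2,1,3,1,2,8] (ℓ=6, even), read p_5/q_5
k=0  a_k=4  p_k/q_k = 4/1
…
k=2  a_k=1  p_k/q_k = 13/3
…
k=4  a_k=1  p_k/q_k = 61/14
k=5  a_k=2  p_k/q_k = 170/39
(x₁, y₁) = (170, 39);  170² − 19·39² = 1 ✓
k=2:  x_2 = 170·170+19·39·39 = 57799,  y_2 = 170·39+39·170 = 13260
k=3:  x_3 = 170·57799+19·39·13260 = 19651490,  y_3 = 170·13260+39·57799 = 4508361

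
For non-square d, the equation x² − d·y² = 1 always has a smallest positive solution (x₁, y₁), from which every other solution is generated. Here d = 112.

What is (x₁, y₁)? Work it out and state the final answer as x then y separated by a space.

127 12

d=112: √d = [10; 1,1,2,1,1,20] (ℓ=6, even), read p_5/q_5
k=0  a_k=10  p_k/q_k = 10/1
k=1  a_k=1  p_k/q_k = 11/1
k=2  a_k=1  p_k/q_k = 21/2
…
k=4  a_k=1  p_k/q_k = 74/7
k=5  a_k=1  p_k/q_k = 127/12
→ (127, 12).  Check: 127²=16129, 112·12²=16128, difference 1.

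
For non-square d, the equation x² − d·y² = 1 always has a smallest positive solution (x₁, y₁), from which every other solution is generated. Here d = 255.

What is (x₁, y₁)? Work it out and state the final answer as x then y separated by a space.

16 1

[15; 1,30] for √255; ℓ=2 ⇒ convergent index 1
i=0: a=15 ⇒ p=15, q=1
i=1: a=1 ⇒ p=16, q=1
fundamental: x₁=16, y₁=1  (since 256 − 255·1 = 1)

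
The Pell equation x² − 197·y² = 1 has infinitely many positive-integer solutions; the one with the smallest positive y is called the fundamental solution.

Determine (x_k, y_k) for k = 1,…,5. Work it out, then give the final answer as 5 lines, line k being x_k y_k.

√197 → a₀=14, period (28); ℓ=1 odd so k=1
k=0  a_k=14  p_k/q_k = 14/1
k=1  a_k=28  p_k/q_k = 393/28
(x₁, y₁) = (393, 28);  393² − 197·28² = 1 ✓
(x_2, y_2) = (393·393 + 197·28·28, 393·28 + 28·393) = (308897, 22008)
(x_3, y_3) = (393·308897 + 197·28·22008, 393·22008 + 28·308897) = (242792649, 17298260)
(x_4, y_4) = (393·242792649 + 197·28·17298260, 393·17298260 + 28·242792649) = (190834713217, 13596410352)
(x_5, y_5) = (393·190834713217 + 197·28·13596410352, 393·13596410352 + 28·190834713217) = (149995841795913, 10686761238412)

393 28
308897 22008
242792649 17298260
190834713217 13596410352
149995841795913 10686761238412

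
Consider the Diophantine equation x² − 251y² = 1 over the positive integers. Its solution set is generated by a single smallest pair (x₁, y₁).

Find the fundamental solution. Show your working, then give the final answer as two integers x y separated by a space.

√251 = [15; 1,5,2,1,2,…,5,1,30, …], period ℓ=14 (even) → k=13
k=0  a_k=15  p_k/q_k = 15/1
k=1  a_k=1  p_k/q_k = 16/1
…
k=3  a_k=2  p_k/q_k = 206/13
…
k=5  a_k=2  p_k/q_k = 808/51
…
k=8  a_k=2  p_k/q_k = 61043/3853
k=9  a_k=2  p_k/q_k = 151649/9572
k=10  a_k=1  p_k/q_k = 212692/13425
…
k=12  a_k=5  p_k/q_k = 3097857/195535
k=13  a_k=1  p_k/q_k = 3674890/231957
→ (3674890, 231957).  Check: 3674890²=13504816512100, 251·231957²=13504816512099, difference 1.

3674890 231957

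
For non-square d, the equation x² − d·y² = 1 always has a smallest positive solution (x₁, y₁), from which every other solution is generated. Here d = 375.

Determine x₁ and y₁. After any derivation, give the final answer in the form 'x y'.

15124 781

√375 → a₀=19, period (2,1,2,1,5,1,2,1,2,38); ℓ=10 even so k=9
a_0=19:  p_0=19·1+0=19,  q_0=19·0+1=1
a_1=2:  p_1=2·19+1=39,  q_1=2·1+0=2
…
a_3=2:  p_3=2·58+39=155,  q_3=2·3+2=8
a_4=1:  p_4=1·155+58=213,  q_4=1·8+3=11
a_5=5:  p_5=5·213+155=1220,  q_5=5·11+8=63
a_6=1:  p_6=1·1220+213=1433,  q_6=1·63+11=74
a_7=2:  p_7=2·1433+1220=4086,  q_7=2·74+63=211
a_8=1:  p_8=1·4086+1433=5519,  q_8=1·211+74=285
a_9=2:  p_9=2·5519+4086=15124,  q_9=2·285+211=781
fundamental: x₁=15124, y₁=781  (since 228735376 − 375·609961 = 1)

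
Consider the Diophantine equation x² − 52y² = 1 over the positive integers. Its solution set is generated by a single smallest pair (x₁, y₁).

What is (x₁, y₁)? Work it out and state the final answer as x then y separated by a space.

649 90

√52 → a₀=7, period (4,1,2,1,4,14); ℓ=6 even so k=5
i=0: a=7 ⇒ p=7, q=1
i=1: a=4 ⇒ p=29, q=4
…
i=3: a=2 ⇒ p=101, q=14
i=4: a=1 ⇒ p=137, q=19
i=5: a=4 ⇒ p=649, q=90
→ (649, 90).  Check: 649²=421201, 52·90²=421200, difference 1.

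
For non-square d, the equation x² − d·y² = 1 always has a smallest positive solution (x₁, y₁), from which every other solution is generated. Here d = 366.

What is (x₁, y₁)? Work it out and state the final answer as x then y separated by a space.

907925 47458

d=366: √d = [19; 7,1,1,1,2,12,2,1,1,1,7,38] (ℓ=12, even), read p_11/q_11
step 0: (19, 1)  from 19·(1,0) + (0,1)
step 1: (134, 7)  from 7·(19,1) + (1,0)
step 2: (153, 8)  from 1·(134,7) + (19,1)
…
step 5: (1167, 61)  from 2·(440,23) + (287,15)
…
step 10: (119053, 6223)  from 1·(74554,3897) + (44499,2326)
step 11: (907925, 47458)  from 7·(119053,6223) + (74554,3897)
(x₁, y₁) = (907925, 47458);  907925² − 366·47458² = 1 ✓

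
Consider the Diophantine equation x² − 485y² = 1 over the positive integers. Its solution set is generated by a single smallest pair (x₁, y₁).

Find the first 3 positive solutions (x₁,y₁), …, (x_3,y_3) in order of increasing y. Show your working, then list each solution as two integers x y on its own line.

969 44
1877921 85272
3639409929 165257092

√485 = [22; 44, …], period ℓ=1 (odd) → k=1
k=0  a_k=22  p_k/q_k = 22/1
k=1  a_k=44  p_k/q_k = 969/44
fundamental: x₁=969, y₁=44  (since 938961 − 485·1936 = 1)
(x_2, y_2) = (969·969 + 485·44·44, 969·44 + 44·969) = (1877921, 85272)
(x_3, y_3) = (969·1877921 + 485·44·85272, 969·85272 + 44·1877921) = (3639409929, 165257092)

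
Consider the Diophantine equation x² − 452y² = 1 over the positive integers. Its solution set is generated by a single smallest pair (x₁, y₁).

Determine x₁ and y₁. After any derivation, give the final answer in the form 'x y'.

[21; 3,1,5,3,10,3,5,1,3,42] for √452; ℓ=10 ⇒ convergent index 9
k=0  a_k=21  p_k/q_k = 21/1
…
k=2  a_k=1  p_k/q_k = 85/4
…
k=7  a_k=5  p_k/q_k = 263904/12413
k=8  a_k=1  p_k/q_k = 313483/14745
k=9  a_k=3  p_k/q_k = 1204353/56648
(x₁, y₁) = (1204353, 56648);  1204353² − 452·56648² = 1 ✓

1204353 56648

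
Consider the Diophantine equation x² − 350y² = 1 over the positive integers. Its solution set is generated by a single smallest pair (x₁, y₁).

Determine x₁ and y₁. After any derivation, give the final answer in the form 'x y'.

449 24

d=350: √d = [18; 1,2,2,2,1,36] (ℓ=6, even), read p_5/q_5
k=0  a_k=18  p_k/q_k = 18/1
k=1  a_k=1  p_k/q_k = 19/1
k=2  a_k=2  p_k/q_k = 56/3
…
k=4  a_k=2  p_k/q_k = 318/17
k=5  a_k=1  p_k/q_k = 449/24
(x₁, y₁) = (449, 24);  449² − 350·24² = 1 ✓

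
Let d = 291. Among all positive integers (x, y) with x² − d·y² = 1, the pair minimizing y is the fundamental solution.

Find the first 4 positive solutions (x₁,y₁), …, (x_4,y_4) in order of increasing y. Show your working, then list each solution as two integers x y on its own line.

√291 → a₀=17, period (17,34); ℓ=2 even so k=1
step 0: (17, 1)  from 17·(1,0) + (0,1)
step 1: (290, 17)  from 17·(17,1) + (1,0)
(x₁, y₁) = (290, 17);  290² − 291·17² = 1 ✓
n=2: (290,17)∘(290,17) = (290·290+291·17·17, 290·17+17·290) = (168199,9860)
n=3: (168199,9860)∘(290,17) = (290·168199+291·17·9860, 290·9860+17·168199) = (97555130,5718783)
n=4: (97555130,5718783)∘(290,17) = (290·97555130+291·17·5718783, 290·5718783+17·97555130) = (56581807201,3316884280)

290 17
168199 9860
97555130 5718783
56581807201 3316884280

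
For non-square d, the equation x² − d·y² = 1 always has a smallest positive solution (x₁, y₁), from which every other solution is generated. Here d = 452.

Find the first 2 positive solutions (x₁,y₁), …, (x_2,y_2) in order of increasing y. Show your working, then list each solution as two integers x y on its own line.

√452 → a₀=21, period (3,1,5,3,10,3,5,1,3,42); ℓ=10 even so k=9
a_0=21:  p_0=21·1+0=21,  q_0=21·0+1=1
…
a_4=3:  p_4=3·489+85=1552,  q_4=3·23+4=73
a_5=10:  p_5=10·1552+489=16009,  q_5=10·73+23=753
a_6=3:  p_6=3·16009+1552=49579,  q_6=3·753+73=2332
…
a_8=1:  p_8=1·263904+49579=313483,  q_8=1·12413+2332=14745
a_9=3:  p_9=3·313483+263904=1204353,  q_9=3·14745+12413=56648
→ (1204353, 56648).  Check: 1204353²=1450466148609, 452·56648²=1450466148608, difference 1.
n=2: (1204353,56648)∘(1204353,56648) = (1204353·1204353+452·56648·56648, 1204353·56648+56648·1204353) = (2900932297217,136448377488)

1204353 56648
2900932297217 136448377488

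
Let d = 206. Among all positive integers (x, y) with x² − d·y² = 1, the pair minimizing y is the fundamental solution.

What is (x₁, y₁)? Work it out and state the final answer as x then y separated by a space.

√206 = [14; 2,1,5,14,5,1,2,28, …], period ℓ=8 (even) → k=7
k=0  a_k=14  p_k/q_k = 14/1
…
k=5  a_k=5  p_k/q_k = 17539/1222
k=6  a_k=1  p_k/q_k = 20998/1463
k=7  a_k=2  p_k/q_k = 59535/4148
(x₁, y₁) = (59535, 4148);  59535² − 206·4148² = 1 ✓

59535 4148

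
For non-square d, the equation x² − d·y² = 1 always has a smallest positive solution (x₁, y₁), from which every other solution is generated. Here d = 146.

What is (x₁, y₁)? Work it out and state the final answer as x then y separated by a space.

145 12

√146 → a₀=12, period (12,24); ℓ=2 even so k=1
a_0=12:  p_0=12·1+0=12,  q_0=12·0+1=1
a_1=12:  p_1=12·12+1=145,  q_1=12·1+0=12
→ (145, 12).  Check: 145²=21025, 146·12²=21024, difference 1.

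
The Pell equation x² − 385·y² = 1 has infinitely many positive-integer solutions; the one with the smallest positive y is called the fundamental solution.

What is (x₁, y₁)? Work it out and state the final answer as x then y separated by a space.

95831 4884

√385 = [19; 1,1,1,1,1,…,1,1,38, …], period ℓ=16 (even) → k=15
i=0: a=19 ⇒ p=19, q=1
…
i=2: a=1 ⇒ p=39, q=2
…
i=6: a=3 ⇒ p=569, q=29
…
i=8: a=2 ⇒ p=2021, q=103
…
i=12: a=1 ⇒ p=23271, q=1186
…
i=14: a=1 ⇒ p=59551, q=3035
i=15: a=1 ⇒ p=95831, q=4884
(x₁, y₁) = (95831, 4884);  95831² − 385·4884² = 1 ✓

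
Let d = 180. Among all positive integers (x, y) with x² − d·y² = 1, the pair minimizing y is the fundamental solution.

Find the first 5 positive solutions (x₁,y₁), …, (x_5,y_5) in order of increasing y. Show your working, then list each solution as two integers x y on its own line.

161 12
51841 3864
16692641 1244196
5374978561 400627248
1730726404001 129000729660

√180 → a₀=13, period (2,2,2,26); ℓ=4 even so k=3
a_0=13:  p_0=13·1+0=13,  q_0=13·0+1=1
…
a_2=2:  p_2=2·27+13=67,  q_2=2·2+1=5
a_3=2:  p_3=2·67+27=161,  q_3=2·5+2=12
fundamental: x₁=161, y₁=12  (since 25921 − 180·144 = 1)
(x_2, y_2) = (161·161 + 180·12·12, 161·12 + 12·161) = (51841, 3864)
(x_3, y_3) = (161·51841 + 180·12·3864, 161·3864 + 12·51841) = (16692641, 1244196)
(x_4, y_4) = (161·16692641 + 180·12·1244196, 161·1244196 + 12·16692641) = (5374978561, 400627248)
(x_5, y_5) = (161·5374978561 + 180·12·400627248, 161·400627248 + 12·5374978561) = (1730726404001, 129000729660)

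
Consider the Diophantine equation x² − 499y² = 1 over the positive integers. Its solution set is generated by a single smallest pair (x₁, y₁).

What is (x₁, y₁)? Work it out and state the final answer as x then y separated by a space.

√499 → a₀=22, period (2,1,21,1,2,44); ℓ=6 even so k=5
step 0: (22, 1)  from 22·(1,0) + (0,1)
step 1: (45, 2)  from 2·(22,1) + (1,0)
step 2: (67, 3)  from 1·(45,2) + (22,1)
step 3: (1452, 65)  from 21·(67,3) + (45,2)
step 4: (1519, 68)  from 1·(1452,65) + (67,3)
step 5: (4490, 201)  from 2·(1519,68) + (1452,65)
→ (4490, 201).  Check: 4490²=20160100, 499·201²=20160099, difference 1.

4490 201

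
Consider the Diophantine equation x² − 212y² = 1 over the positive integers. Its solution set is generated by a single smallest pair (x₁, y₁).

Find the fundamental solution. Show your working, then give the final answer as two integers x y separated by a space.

66249 4550

√212 → a₀=14, period (1,1,3,1,1,…,1,1,28); ℓ=14 even so k=13
a_0=14:  p_0=14·1+0=14,  q_0=14·0+1=1
a_1=1:  p_1=1·14+1=15,  q_1=1·1+0=1
a_2=1:  p_2=1·15+14=29,  q_2=1·1+1=2
a_3=3:  p_3=3·29+15=102,  q_3=3·2+1=7
a_4=1:  p_4=1·102+29=131,  q_4=1·7+2=9
a_5=1:  p_5=1·131+102=233,  q_5=1·9+7=16
…
a_7=6:  p_7=6·364+233=2417,  q_7=6·25+16=166
a_8=1:  p_8=1·2417+364=2781,  q_8=1·166+25=191
…
a_10=1:  p_10=1·5198+2781=7979,  q_10=1·357+191=548
a_11=3:  p_11=3·7979+5198=29135,  q_11=3·548+357=2001
a_12=1:  p_12=1·29135+7979=37114,  q_12=1·2001+548=2549
a_13=1:  p_13=1·37114+29135=66249,  q_13=1·2549+2001=4550
(x₁, y₁) = (66249, 4550);  66249² − 212·4550² = 1 ✓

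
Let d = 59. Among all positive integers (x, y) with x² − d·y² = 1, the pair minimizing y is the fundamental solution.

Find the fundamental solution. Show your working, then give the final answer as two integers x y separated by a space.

530 69

√59 = [7; 1,2,7,2,1,14, …], period ℓ=6 (even) → k=5
a_0=7:  p_0=7·1+0=7,  q_0=7·0+1=1
…
a_2=2:  p_2=2·8+7=23,  q_2=2·1+1=3
…
a_4=2:  p_4=2·169+23=361,  q_4=2·22+3=47
a_5=1:  p_5=1·361+169=530,  q_5=1·47+22=69
→ (530, 69).  Check: 530²=280900, 59·69²=280899, difference 1.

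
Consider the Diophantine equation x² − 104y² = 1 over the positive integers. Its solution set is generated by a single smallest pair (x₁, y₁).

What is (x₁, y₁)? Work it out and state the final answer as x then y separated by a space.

51 5

√104 → a₀=10, period (5,20); ℓ=2 even so k=1
k=0  a_k=10  p_k/q_k = 10/1
k=1  a_k=5  p_k/q_k = 51/5
→ (51, 5).  Check: 51²=2601, 104·5²=2600, difference 1.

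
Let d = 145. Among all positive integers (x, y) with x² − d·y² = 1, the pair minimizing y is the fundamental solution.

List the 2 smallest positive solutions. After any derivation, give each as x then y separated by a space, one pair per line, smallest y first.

289 24
167041 13872

√145 = [12; 24, …], period ℓ=1 (odd) → k=1
step 0: (12, 1)  from 12·(1,0) + (0,1)
step 1: (289, 24)  from 24·(12,1) + (1,0)
fundamental: x₁=289, y₁=24  (since 83521 − 145·576 = 1)
(x_2, y_2) = (289·289 + 145·24·24, 289·24 + 24·289) = (167041, 13872)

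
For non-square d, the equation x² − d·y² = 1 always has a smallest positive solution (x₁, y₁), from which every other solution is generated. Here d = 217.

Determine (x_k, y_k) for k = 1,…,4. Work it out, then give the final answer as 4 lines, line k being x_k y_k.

√217 → a₀=14, period (1,2,1,2,1,…,2,1,28); ℓ=16 even so k=15
k=0  a_k=14  p_k/q_k = 14/1
k=1  a_k=1  p_k/q_k = 15/1
k=2  a_k=2  p_k/q_k = 44/3
…
k=5  a_k=1  p_k/q_k = 221/15
…
k=9  a_k=9  p_k/q_k = 139163/9447
k=10  a_k=1  p_k/q_k = 154218/10469
…
k=14  a_k=2  p_k/q_k = 2809702/190735
k=15  a_k=1  p_k/q_k = 3844063/260952
(x₁, y₁) = (3844063, 260952);  3844063² − 217·260952² = 1 ✓
n=2: (3844063,260952)∘(3844063,260952) = (3844063·3844063+217·260952·260952, 3844063·260952+260952·3844063) = (29553640695937,2006231855952)
n=3: (29553640695937,2006231855952)∘(3844063,260952) = (3844063·29553640695937+217·260952·2006231855952, 3844063·2006231855952+260952·29553640695937) = (227212113429087499999,15424163293772565000)
n=4: (227212113429087499999,15424163293772565000)∘(3844063,260952) = (3844063·227212113429087499999+217·260952·15424163293772565000, 3844063·15424163293772565000+260952·227212113429087499999) = (1746835356769087211376615937,118582910847096488831334048)

3844063 260952
29553640695937 2006231855952
227212113429087499999 15424163293772565000
1746835356769087211376615937 118582910847096488831334048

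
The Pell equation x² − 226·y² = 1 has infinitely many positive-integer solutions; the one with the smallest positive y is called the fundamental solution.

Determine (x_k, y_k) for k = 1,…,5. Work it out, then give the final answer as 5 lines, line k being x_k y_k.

451 30
406801 27060
366934051 24408090
330974107201 22016070120
298538277761251 19858470840150

√226 = [15; 30, …], period ℓ=1 (odd) → k=1
k=0  a_k=15  p_k/q_k = 15/1
k=1  a_k=30  p_k/q_k = 451/30
→ (451, 30).  Check: 451²=203401, 226·30²=203400, difference 1.
n=2: (451,30)∘(451,30) = (451·451+226·30·30, 451·30+30·451) = (406801,27060)
n=3: (406801,27060)∘(451,30) = (451·406801+226·30·27060, 451·27060+30·406801) = (366934051,24408090)
n=4: (366934051,24408090)∘(451,30) = (451·366934051+226·30·24408090, 451·24408090+30·366934051) = (330974107201,22016070120)
n=5: (330974107201,22016070120)∘(451,30) = (451·330974107201+226·30·22016070120, 451·22016070120+30·330974107201) = (298538277761251,19858470840150)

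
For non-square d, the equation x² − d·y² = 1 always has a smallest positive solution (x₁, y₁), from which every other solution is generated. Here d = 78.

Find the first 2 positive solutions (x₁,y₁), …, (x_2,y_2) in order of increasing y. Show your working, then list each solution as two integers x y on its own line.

53 6
5617 636

d=78: √d = [8; 1,4,1,16] (ℓ=4, even), read p_3/q_3
step 0: (8, 1)  from 8·(1,0) + (0,1)
step 1: (9, 1)  from 1·(8,1) + (1,0)
step 2: (44, 5)  from 4·(9,1) + (8,1)
step 3: (53, 6)  from 1·(44,5) + (9,1)
(x₁, y₁) = (53, 6);  53² − 78·6² = 1 ✓
n=2: (53,6)∘(53,6) = (53·53+78·6·6, 53·6+6·53) = (5617,636)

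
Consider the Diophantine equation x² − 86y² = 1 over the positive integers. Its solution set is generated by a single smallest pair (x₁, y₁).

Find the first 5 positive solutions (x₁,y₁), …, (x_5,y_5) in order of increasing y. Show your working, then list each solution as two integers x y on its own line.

10405 1122
216528049 23348820
4505948689285 485888943078
93768792007492801 10111348882104360
1951328557169976499525 210417169750702788522

[9; 3,1,1,1,8,1,1,1,3,18] for √86; ℓ=10 ⇒ convergent index 9
k=0  a_k=9  p_k/q_k = 9/1
k=1  a_k=3  p_k/q_k = 28/3
k=2  a_k=1  p_k/q_k = 37/4
…
k=4  a_k=1  p_k/q_k = 102/11
k=5  a_k=8  p_k/q_k = 881/95
k=6  a_k=1  p_k/q_k = 983/106
k=7  a_k=1  p_k/q_k = 1864/201
k=8  a_k=1  p_k/q_k = 2847/307
k=9  a_k=3  p_k/q_k = 10405/1122
fundamental: x₁=10405, y₁=1122  (since 108264025 − 86·1258884 = 1)
n=2: (10405,1122)∘(10405,1122) = (10405·10405+86·1122·1122, 10405·1122+1122·10405) = (216528049,23348820)
n=3: (216528049,23348820)∘(10405,1122) = (10405·216528049+86·1122·23348820, 10405·23348820+1122·216528049) = (4505948689285,485888943078)
n=4: (4505948689285,485888943078)∘(10405,1122) = (10405·4505948689285+86·1122·485888943078, 10405·485888943078+1122·4505948689285) = (93768792007492801,10111348882104360)
n=5: (93768792007492801,10111348882104360)∘(10405,1122) = (10405·93768792007492801+86·1122·10111348882104360, 10405·10111348882104360+1122·93768792007492801) = (1951328557169976499525,210417169750702788522)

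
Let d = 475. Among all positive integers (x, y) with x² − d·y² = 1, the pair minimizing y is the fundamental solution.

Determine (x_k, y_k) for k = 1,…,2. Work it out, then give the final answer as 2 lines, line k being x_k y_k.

57799 2652
6681448801 306565896

d=475: √d = [21; 1,3,1,6,2,6,1,3,1,42] (ℓ=10, even), read p_9/q_9
a_0=21:  p_0=21·1+0=21,  q_0=21·0+1=1
a_1=1:  p_1=1·21+1=22,  q_1=1·1+0=1
a_2=3:  p_2=3·22+21=87,  q_2=3·1+1=4
a_3=1:  p_3=1·87+22=109,  q_3=1·4+1=5
a_4=6:  p_4=6·109+87=741,  q_4=6·5+4=34
…
a_8=3:  p_8=3·11878+10287=45921,  q_8=3·545+472=2107
a_9=1:  p_9=1·45921+11878=57799,  q_9=1·2107+545=2652
→ (57799, 2652).  Check: 57799²=3340724401, 475·2652²=3340724400, difference 1.
k=2:  x_2 = 57799·57799+475·2652·2652 = 6681448801,  y_2 = 57799·2652+2652·57799 = 306565896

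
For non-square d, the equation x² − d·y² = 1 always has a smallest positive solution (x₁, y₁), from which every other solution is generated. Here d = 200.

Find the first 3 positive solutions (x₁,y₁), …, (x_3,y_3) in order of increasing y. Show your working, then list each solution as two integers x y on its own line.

d=200: √d = [14; 7,28] (ℓ=2, even), read p_1/q_1
k=0  a_k=14  p_k/q_k = 14/1
k=1  a_k=7  p_k/q_k = 99/7
→ (99, 7).  Check: 99²=9801, 200·7²=9800, difference 1.
(x_2, y_2) = (99·99 + 200·7·7, 99·7 + 7·99) = (19601, 1386)
(x_3, y_3) = (99·19601 + 200·7·1386, 99·1386 + 7·19601) = (3880899, 274421)

99 7
19601 1386
3880899 274421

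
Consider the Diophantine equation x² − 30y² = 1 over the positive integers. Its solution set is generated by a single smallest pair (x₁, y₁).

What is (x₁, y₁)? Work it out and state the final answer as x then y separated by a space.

11 2

d=30: √d = [5; 2,10] (ℓ=2, even), read p_1/q_1
a_0=5:  p_0=5·1+0=5,  q_0=5·0+1=1
a_1=2:  p_1=2·5+1=11,  q_1=2·1+0=2
fundamental: x₁=11, y₁=2  (since 121 − 30·4 = 1)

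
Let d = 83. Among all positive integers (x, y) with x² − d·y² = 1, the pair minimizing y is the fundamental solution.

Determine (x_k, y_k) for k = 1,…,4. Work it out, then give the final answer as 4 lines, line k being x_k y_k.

82 9
13447 1476
2205226 242055
361643617 39695544

d=83: √d = [9; 9,18] (ℓ=2, even), read p_1/q_1
a_0=9:  p_0=9·1+0=9,  q_0=9·0+1=1
a_1=9:  p_1=9·9+1=82,  q_1=9·1+0=9
fundamental: x₁=82, y₁=9  (since 6724 − 83·81 = 1)
(82+9√83)^2 = 13447 + 1476√83
(82+9√83)^3 = 2205226 + 242055√83
(82+9√83)^4 = 361643617 + 39695544√83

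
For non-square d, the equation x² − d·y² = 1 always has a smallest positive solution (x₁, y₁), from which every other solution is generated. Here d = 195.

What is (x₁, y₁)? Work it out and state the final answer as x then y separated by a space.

√195 → a₀=13, period (1,26); ℓ=2 even so k=1
k=0  a_k=13  p_k/q_k = 13/1
k=1  a_k=1  p_k/q_k = 14/1
(x₁, y₁) = (14, 1);  14² − 195·1² = 1 ✓

14 1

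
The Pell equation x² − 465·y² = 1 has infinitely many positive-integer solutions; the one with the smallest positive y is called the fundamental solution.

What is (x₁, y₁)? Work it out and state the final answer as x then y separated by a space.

15871 736

√465 → a₀=21, period (1,1,3,2,2,2,3,1,1,42); ℓ=10 even so k=9
k=0  a_k=21  p_k/q_k = 21/1
…
k=2  a_k=1  p_k/q_k = 43/2
…
k=8  a_k=1  p_k/q_k = 8949/415
k=9  a_k=1  p_k/q_k = 15871/736
(x₁, y₁) = (15871, 736);  15871² − 465·736² = 1 ✓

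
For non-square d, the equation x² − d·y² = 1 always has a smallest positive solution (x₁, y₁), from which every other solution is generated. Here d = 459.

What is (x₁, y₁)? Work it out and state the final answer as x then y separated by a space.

√459 → a₀=21, period (2,2,1,4,21,4,1,2,2,42); ℓ=10 even so k=9
step 0: (21, 1)  from 21·(1,0) + (0,1)
…
step 2: (107, 5)  from 2·(43,2) + (21,1)
…
step 4: (707, 33)  from 4·(150,7) + (107,5)
step 5: (14997, 700)  from 21·(707,33) + (150,7)
…
step 8: (212079, 9899)  from 2·(75692,3533) + (60695,2833)
step 9: (499850, 23331)  from 2·(212079,9899) + (75692,3533)
→ (499850, 23331).  Check: 499850²=249850022500, 459·23331²=249850022499, difference 1.

499850 23331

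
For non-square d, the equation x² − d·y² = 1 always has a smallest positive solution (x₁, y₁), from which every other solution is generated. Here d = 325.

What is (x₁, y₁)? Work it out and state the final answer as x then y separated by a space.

d=325: √d = [18; 36] (ℓ=1, odd), read p_1/q_1
k=0  a_k=18  p_k/q_k = 18/1
k=1  a_k=36  p_k/q_k = 649/36
fundamental: x₁=649, y₁=36  (since 421201 − 325·1296 = 1)

649 36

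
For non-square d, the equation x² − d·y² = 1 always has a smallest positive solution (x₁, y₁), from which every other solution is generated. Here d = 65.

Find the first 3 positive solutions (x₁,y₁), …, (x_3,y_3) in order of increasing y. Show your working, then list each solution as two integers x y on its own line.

√65 → a₀=8, period (16); ℓ=1 odd so k=1
i=0: a=8 ⇒ p=8, q=1
i=1: a=16 ⇒ p=129, q=16
fundamental: x₁=129, y₁=16  (since 16641 − 65·256 = 1)
k=2:  x_2 = 129·129+65·16·16 = 33281,  y_2 = 129·16+16·129 = 4128
k=3:  x_3 = 129·33281+65·16·4128 = 8586369,  y_3 = 129·4128+16·33281 = 1065008

129 16
33281 4128
8586369 1065008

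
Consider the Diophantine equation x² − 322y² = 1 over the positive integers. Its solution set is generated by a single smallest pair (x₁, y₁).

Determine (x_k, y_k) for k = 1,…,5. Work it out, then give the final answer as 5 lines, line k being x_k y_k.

√322 = [17; 1,16,1,34, …], period ℓ=4 (even) → k=3
a_0=17:  p_0=17·1+0=17,  q_0=17·0+1=1
…
a_2=16:  p_2=16·18+17=305,  q_2=16·1+1=17
a_3=1:  p_3=1·305+18=323,  q_3=1·17+1=18
fundamental: x₁=323, y₁=18  (since 104329 − 322·324 = 1)
(323+18√322)^2 = 208657 + 11628√322
(323+18√322)^3 = 134792099 + 7511670√322
(323+18√322)^4 = 87075487297 + 4852527192√322
(323+18√322)^5 = 56250630001763 + 3134725054362√322

323 18
208657 11628
134792099 7511670
87075487297 4852527192
56250630001763 3134725054362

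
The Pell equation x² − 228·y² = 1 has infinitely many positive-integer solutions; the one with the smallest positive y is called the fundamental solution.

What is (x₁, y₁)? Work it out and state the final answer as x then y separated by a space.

[15; 10,30] for √228; ℓ=2 ⇒ convergent index 1
i=0: a=15 ⇒ p=15, q=1
i=1: a=10 ⇒ p=151, q=10
(x₁, y₁) = (151, 10);  151² − 228·10² = 1 ✓

151 10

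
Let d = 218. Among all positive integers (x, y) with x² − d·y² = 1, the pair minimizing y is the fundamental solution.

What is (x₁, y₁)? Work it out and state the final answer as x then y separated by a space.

126003 8534

√218 → a₀=14, period (1,3,3,1,28); ℓ=5 odd so k=9
k=0  a_k=14  p_k/q_k = 14/1
k=1  a_k=1  p_k/q_k = 15/1
…
k=4  a_k=1  p_k/q_k = 251/17
k=5  a_k=28  p_k/q_k = 7220/489
…
k=7  a_k=3  p_k/q_k = 29633/2007
k=8  a_k=3  p_k/q_k = 96370/6527
k=9  a_k=1  p_k/q_k = 126003/8534
→ (126003, 8534).  Check: 126003²=15876756009, 218·8534²=15876756008, difference 1.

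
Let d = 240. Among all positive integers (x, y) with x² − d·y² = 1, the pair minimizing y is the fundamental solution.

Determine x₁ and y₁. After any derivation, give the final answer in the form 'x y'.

√240 → a₀=15, period (2,30); ℓ=2 even so k=1
k=0  a_k=15  p_k/q_k = 15/1
k=1  a_k=2  p_k/q_k = 31/2
→ (31, 2).  Check: 31²=961, 240·2²=960, difference 1.

31 2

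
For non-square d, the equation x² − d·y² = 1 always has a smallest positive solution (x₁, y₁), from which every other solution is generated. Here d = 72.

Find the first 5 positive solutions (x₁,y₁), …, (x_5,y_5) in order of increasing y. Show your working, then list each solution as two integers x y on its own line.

17 2
577 68
19601 2310
665857 78472
22619537 2665738

√72 → a₀=8, period (2,16); ℓ=2 even so k=1
a_0=8:  p_0=8·1+0=8,  q_0=8·0+1=1
a_1=2:  p_1=2·8+1=17,  q_1=2·1+0=2
fundamental: x₁=17, y₁=2  (since 289 − 72·4 = 1)
(x_2, y_2) = (17·17 + 72·2·2, 17·2 + 2·17) = (577, 68)
(x_3, y_3) = (17·577 + 72·2·68, 17·68 + 2·577) = (19601, 2310)
(x_4, y_4) = (17·19601 + 72·2·2310, 17·2310 + 2·19601) = (665857, 78472)
(x_5, y_5) = (17·665857 + 72·2·78472, 17·78472 + 2·665857) = (22619537, 2665738)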